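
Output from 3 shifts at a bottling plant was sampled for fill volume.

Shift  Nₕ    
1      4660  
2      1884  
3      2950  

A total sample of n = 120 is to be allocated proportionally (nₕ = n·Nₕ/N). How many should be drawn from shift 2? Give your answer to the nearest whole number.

24

N = 4660 + 1884 + 2950 = 9494.
n_2 = 120·1884/9494 = 23.813... → 24.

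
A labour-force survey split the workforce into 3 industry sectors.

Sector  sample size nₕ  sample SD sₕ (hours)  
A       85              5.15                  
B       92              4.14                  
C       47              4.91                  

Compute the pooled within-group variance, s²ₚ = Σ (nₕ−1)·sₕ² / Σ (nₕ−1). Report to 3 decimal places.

A: (85−1)·5.15² = 84·26.5225 = 2227.89
B: (92−1)·4.14² = 91·17.1396 = 1559.7036
C: (47−1)·4.91² = 46·24.1081 = 1108.9726
Numerator = 4896.5662; denominator = Σ(nₕ−1) = 221.
s²ₚ = 4896.5662/221 = 22.15641... → 22.156.

22.156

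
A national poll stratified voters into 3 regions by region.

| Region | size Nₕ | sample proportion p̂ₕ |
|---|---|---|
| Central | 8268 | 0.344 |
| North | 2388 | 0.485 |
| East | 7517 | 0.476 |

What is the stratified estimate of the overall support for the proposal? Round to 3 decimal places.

0.417

Wₕ = Nₕ/N with N = 18173: 0.4550, 0.1314, 0.4136.
p̂_st = 0.4550·0.344 + 0.1314·0.485 + 0.4136·0.476 ≈ 0.41713... → 0.417.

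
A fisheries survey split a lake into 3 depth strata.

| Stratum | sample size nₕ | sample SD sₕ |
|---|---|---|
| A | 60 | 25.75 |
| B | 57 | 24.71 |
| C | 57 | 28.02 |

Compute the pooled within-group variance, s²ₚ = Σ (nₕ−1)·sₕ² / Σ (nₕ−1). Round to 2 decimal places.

685.85

A: (60−1)·25.75² = 59·663.0625 = 39120.6875
B: (57−1)·24.71² = 56·610.5841 = 34192.7096
C: (57−1)·28.02² = 56·785.1204 = 43966.7424
Numerator = 117280.1395; denominator = Σ(nₕ−1) = 171.
s²ₚ = 117280.1395/171 = 685.8488... → 685.85.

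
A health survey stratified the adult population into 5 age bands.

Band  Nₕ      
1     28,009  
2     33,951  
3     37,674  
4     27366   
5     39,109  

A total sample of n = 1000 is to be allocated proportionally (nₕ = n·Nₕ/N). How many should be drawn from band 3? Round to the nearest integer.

N = 28009 + 33951 + 37674 + 27366 + 39109 = 166109.
n_3 = 1000·37674/166109 = 226.803... → 227.

227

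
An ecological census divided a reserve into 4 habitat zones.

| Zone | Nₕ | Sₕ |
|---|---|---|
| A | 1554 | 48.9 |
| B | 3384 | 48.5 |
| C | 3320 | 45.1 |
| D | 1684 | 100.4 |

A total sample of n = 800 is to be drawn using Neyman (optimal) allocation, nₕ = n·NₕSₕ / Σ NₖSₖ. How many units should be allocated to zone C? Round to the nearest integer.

214

Σ NₕSₕ = 1554·48.9 + 3384·48.5 + 3320·45.1 + 1684·100.4 = 558920.2.
Share for C: 149732/558920.2 = 0.26790.
n_C = 800 × 0.26790 = 214.316... → 214.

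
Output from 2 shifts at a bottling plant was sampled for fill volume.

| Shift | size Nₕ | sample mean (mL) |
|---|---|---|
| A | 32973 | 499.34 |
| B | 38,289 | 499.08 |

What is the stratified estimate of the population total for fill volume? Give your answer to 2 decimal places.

35574011.94

A: 32973·499.34 = 16464737.82
B: 38289·499.08 = 19109274.12
τ̂ = Σ Nₕx̄ₕ = 35574011.94.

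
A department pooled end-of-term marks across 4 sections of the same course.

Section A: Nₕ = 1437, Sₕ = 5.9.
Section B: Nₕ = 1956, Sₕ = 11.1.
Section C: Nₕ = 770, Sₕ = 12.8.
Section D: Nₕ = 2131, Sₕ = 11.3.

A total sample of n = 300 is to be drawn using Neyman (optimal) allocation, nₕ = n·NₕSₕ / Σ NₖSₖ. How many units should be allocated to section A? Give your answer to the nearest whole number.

A: NₕSₕ = 1437·5.9 = 8478.3
B: NₕSₕ = 1956·11.1 = 21711.6
C: NₕSₕ = 770·12.8 = 9856
D: NₕSₕ = 2131·11.3 = 24080.3
Σ NₕSₕ = 64126.2.
n_A = 300·8478.3/64126.2 = 39.664... → 40.

40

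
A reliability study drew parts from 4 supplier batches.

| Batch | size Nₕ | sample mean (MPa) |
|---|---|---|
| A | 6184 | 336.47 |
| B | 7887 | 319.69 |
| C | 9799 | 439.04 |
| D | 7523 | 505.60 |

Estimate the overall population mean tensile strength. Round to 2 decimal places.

404.80

x̄_st = (Σ Nₕx̄ₕ) / (Σ Nₕ) = (6184·336.47 + 7887·319.69 + 9799·439.04 + 7523·505.60) / 31393
= 12707907.27 / 31393 = 404.8007... → 404.80.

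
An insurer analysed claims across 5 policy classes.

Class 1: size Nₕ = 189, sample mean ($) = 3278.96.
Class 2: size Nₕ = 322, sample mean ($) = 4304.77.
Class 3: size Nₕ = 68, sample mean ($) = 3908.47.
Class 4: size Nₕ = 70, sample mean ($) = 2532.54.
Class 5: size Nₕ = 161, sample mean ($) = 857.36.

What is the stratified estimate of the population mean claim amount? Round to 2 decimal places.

3193.76

N = 810; weights Wₕ = Nₕ/N = (0.2333, 0.3975, 0.0840, 0.0864, 0.1988).
x̄_st = Σ Wₕ·x̄ₕ = 0.2333·3278.96 + 0.3975·4304.77 + 0.0840·3908.47 + 0.0864·2532.54 + 0.1988·857.36 ≈ 3193.7631...
→ 3193.76.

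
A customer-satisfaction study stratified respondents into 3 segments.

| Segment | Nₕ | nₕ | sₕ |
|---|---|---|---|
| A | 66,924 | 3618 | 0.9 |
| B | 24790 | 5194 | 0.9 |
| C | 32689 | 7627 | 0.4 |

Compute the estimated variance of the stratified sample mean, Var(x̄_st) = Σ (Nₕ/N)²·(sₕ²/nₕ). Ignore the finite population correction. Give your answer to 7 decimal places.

0.0000724

N = 124403; Wₕ = Nₕ/N.
segment A: (66924/124403)²·0.9²/3618 = 0.0000647916
segment B: (24790/124403)²·0.9²/5194 = 0.0000061926
segment C: (32689/124403)²·0.4²/7627 = 0.0000014485
Sum = 0.0000724327 → 0.0000724.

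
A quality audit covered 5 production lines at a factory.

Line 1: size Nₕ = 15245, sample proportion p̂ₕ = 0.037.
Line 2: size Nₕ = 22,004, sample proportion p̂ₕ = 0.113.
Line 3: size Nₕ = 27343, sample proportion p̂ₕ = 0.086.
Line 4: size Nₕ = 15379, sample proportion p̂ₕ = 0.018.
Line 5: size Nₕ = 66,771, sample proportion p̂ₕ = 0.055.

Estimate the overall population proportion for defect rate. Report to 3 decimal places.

0.064

N = 15245 + 22004 + 27343 + 15379 + 66771 = 146742.
Overall proportion = Σ (Nₕ/N)·p̂ₕ.
Σ Nₕp̂ₕ = 564.065 + 2486.452 + 2351.498 + 276.822 + 3672.405 = 9351.242.
9351.242 / 146742 = 0.06373... → 0.064.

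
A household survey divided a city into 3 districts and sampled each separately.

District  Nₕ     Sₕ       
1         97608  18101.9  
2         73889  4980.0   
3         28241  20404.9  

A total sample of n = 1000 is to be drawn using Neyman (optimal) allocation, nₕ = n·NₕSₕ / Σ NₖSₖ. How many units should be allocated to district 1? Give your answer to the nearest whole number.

652

Σ NₕSₕ = 97608·18101.9 + 73889·4980.0 + 28241·20404.9 = 2711112256.1.
Share for 1: 1766890255.2/2711112256.1 = 0.65172.
n_1 = 1000 × 0.65172 = 651.722... → 652.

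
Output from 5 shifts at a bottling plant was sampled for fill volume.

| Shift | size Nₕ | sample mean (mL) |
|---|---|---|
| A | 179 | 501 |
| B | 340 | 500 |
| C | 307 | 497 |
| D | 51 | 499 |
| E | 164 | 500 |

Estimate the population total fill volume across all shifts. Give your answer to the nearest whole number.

519707

A: 179·501 = 89679
B: 340·500 = 170000
C: 307·497 = 152579
D: 51·499 = 25449
E: 164·500 = 82000
τ̂ = Σ Nₕx̄ₕ = 519707.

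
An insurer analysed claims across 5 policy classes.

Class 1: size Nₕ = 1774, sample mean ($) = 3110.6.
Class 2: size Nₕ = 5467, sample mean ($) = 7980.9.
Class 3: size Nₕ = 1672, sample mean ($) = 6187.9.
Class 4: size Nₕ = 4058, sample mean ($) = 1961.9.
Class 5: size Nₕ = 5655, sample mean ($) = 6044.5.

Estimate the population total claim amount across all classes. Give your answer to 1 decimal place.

Estimate total by summing Nₕ·x̄ₕ over strata.
1774·3110.6 + 5467·7980.9 + 1672·6187.9 + 4058·1961.9 + 5655·6044.5 = 5518204.4 + 43631580.3 + 10346168.8 + 7961390.2 + 34181647.5 = 101638991.2.

101638991.2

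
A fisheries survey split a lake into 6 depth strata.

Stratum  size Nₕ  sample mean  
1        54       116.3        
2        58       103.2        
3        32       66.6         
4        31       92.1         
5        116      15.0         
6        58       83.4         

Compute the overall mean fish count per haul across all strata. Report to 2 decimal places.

68.28

x̄_st = (Σ Nₕx̄ₕ) / (Σ Nₕ) = (54·116.3 + 58·103.2 + 32·66.6 + 31·92.1 + 116·15.0 + 58·83.4) / 349
= 23829.3 / 349 = 68.2788... → 68.28.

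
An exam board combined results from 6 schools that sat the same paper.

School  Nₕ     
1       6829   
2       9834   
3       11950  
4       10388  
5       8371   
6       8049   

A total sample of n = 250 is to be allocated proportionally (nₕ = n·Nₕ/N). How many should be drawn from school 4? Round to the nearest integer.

N = 6829 + 9834 + 11950 + 10388 + 8371 + 8049 = 55421.
n_4 = 250·10388/55421 = 46.859... → 47.

47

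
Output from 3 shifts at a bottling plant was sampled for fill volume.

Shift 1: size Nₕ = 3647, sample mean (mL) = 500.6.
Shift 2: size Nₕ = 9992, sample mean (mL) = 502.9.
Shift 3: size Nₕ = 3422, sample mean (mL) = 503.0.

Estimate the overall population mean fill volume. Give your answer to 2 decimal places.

N = 3647 + 9992 + 3422 = 17061.
The stratified mean weights each stratum mean by its population share Nₕ/N.
Σ Nₕx̄ₕ = 3647·500.6 + 9992·502.9 + 3422·503.0 = 1825688.2 + 5024976.8 + 1721266 = 8571931.
Divide by N: 8571931 / 17061 = 502.4284... → 502.43.

502.43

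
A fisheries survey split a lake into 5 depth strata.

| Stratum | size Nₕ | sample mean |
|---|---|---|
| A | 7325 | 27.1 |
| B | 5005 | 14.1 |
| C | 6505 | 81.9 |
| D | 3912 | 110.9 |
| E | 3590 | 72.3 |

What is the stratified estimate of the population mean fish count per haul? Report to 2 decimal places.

56.77

N = 26337; weights Wₕ = Nₕ/N = (0.2781, 0.1900, 0.2470, 0.1485, 0.1363).
x̄_st = Σ Wₕ·x̄ₕ = 0.2781·27.1 + 0.1900·14.1 + 0.2470·81.9 + 0.1485·110.9 + 0.1363·72.3 ≈ 56.7732...
→ 56.77.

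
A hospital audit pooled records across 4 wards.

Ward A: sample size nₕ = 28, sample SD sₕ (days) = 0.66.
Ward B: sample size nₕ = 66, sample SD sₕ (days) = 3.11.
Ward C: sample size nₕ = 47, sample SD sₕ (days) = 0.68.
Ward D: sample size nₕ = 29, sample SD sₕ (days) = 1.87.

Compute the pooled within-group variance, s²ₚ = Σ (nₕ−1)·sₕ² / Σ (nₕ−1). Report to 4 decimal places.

Degrees of freedom: 27 + 65 + 46 + 28 = 166.
Σ(nₕ−1)sₕ² = 27·0.4356 + 65·9.6721 + 46·0.4624 + 28·3.4969 = 759.6313.
s²ₚ = 759.6313 / 166 = 4.576092... → 4.5761.

4.5761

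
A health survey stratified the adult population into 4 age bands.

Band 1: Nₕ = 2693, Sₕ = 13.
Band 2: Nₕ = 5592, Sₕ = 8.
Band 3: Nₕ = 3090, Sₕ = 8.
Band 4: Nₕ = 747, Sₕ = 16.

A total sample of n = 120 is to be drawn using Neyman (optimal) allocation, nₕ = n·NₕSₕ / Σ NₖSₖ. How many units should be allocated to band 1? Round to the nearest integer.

1: NₕSₕ = 2693·13 = 35009
2: NₕSₕ = 5592·8 = 44736
3: NₕSₕ = 3090·8 = 24720
4: NₕSₕ = 747·16 = 11952
Σ NₕSₕ = 116417.
n_1 = 120·35009/116417 = 36.086... → 36.

36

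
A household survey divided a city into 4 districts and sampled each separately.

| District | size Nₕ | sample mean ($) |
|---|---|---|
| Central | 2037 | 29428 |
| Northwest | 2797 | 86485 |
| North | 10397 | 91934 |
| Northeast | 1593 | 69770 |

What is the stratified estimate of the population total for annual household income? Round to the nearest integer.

1368824789

Central: 2037·29428 = 59944836
Northwest: 2797·86485 = 241898545
North: 10397·91934 = 955837798
Northeast: 1593·69770 = 111143610
τ̂ = Σ Nₕx̄ₕ = 1368824789.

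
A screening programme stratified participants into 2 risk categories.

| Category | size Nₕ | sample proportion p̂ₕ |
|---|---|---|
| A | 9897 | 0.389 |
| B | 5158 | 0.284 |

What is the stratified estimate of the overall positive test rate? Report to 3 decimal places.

0.353

Wₕ = Nₕ/N with N = 15055: 0.6574, 0.3426.
p̂_st = 0.6574·0.389 + 0.3426·0.284 ≈ 0.35303... → 0.353.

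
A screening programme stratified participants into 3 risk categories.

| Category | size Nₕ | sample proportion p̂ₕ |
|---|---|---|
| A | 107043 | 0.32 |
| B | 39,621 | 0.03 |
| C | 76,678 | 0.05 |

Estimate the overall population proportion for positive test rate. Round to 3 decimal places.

0.176

Wₕ = Nₕ/N with N = 223342: 0.4793, 0.1774, 0.3433.
p̂_st = 0.4793·0.32 + 0.1774·0.03 + 0.3433·0.05 ≈ 0.17586... → 0.176.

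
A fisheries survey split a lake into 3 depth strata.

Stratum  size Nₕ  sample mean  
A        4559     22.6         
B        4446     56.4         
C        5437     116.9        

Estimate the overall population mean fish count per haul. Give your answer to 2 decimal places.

68.51

x̄_st = (Σ Nₕx̄ₕ) / (Σ Nₕ) = (4559·22.6 + 4446·56.4 + 5437·116.9) / 14442
= 989373.1 / 14442 = 68.5067... → 68.51.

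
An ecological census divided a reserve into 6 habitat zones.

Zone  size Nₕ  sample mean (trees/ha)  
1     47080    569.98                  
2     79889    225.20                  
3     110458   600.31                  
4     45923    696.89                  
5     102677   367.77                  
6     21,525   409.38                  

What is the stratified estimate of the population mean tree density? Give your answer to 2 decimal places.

N = 407552; weights Wₕ = Nₕ/N = (0.1155, 0.1960, 0.2710, 0.1127, 0.2519, 0.0528).
x̄_st = Σ Wₕ·x̄ₕ = 0.1155·569.98 + 0.1960·225.20 + 0.2710·600.31 + 0.1127·696.89 + 0.2519·367.77 + 0.0528·409.38 ≈ 465.4901...
→ 465.49.

465.49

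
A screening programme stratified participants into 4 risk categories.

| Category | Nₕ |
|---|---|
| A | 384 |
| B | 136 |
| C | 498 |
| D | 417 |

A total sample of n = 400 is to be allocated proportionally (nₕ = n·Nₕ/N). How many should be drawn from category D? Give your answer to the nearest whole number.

116

Share of category D = 417/1435 = 0.29059.
Allocate 400 × 0.29059 = 116.237... → 116.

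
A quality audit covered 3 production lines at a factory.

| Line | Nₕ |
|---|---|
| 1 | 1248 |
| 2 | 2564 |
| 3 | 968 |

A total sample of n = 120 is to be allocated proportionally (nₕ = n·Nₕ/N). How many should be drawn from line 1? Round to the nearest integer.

31

Share of line 1 = 1248/4780 = 0.26109.
Allocate 120 × 0.26109 = 31.331... → 31.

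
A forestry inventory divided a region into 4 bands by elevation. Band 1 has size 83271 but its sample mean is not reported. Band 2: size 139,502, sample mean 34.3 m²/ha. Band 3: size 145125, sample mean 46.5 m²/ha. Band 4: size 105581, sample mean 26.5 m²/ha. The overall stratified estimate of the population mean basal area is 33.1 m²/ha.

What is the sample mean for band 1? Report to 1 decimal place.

16.1

Σ Nₕx̄ₕ = N·μ, so 83271·x̄_1 = 473479·33.1 − (139502·34.3 + 145125·46.5 + 105581·26.5).
= 15672154.9 − 14331127.6 = 1341027.3.
x̄_1 = 1341027.3 / 83271 = 16.104... → 16.1.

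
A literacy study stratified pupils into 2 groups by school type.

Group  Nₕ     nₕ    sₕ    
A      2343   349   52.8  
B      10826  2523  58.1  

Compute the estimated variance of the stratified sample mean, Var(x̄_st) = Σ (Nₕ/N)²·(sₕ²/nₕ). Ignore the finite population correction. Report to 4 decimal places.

N = 13169; Wₕ = Nₕ/N.
group A: (2343/13169)²·52.8²/349 = 0.2528607
group B: (10826/13169)²·58.1²/2523 = 0.9042020
Sum = 1.1570627 → 1.1571.

1.1571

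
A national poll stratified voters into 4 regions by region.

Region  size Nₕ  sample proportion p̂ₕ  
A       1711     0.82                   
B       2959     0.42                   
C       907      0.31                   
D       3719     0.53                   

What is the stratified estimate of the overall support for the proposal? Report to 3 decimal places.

Wₕ = Nₕ/N with N = 9296: 0.1841, 0.3183, 0.0976, 0.4001.
p̂_st = 0.1841·0.82 + 0.3183·0.42 + 0.0976·0.31 + 0.4001·0.53 ≈ 0.52690... → 0.527.

0.527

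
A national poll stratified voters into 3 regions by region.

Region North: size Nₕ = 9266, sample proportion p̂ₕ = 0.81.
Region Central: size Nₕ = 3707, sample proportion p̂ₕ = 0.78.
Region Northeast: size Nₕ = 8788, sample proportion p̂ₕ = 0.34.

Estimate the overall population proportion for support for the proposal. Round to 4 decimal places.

0.6151

N = 9266 + 3707 + 8788 = 21761.
Overall proportion = Σ (Nₕ/N)·p̂ₕ.
Σ Nₕp̂ₕ = 7505.46 + 2891.46 + 2987.92 = 13384.84.
13384.84 / 21761 = 0.615084... → 0.6151.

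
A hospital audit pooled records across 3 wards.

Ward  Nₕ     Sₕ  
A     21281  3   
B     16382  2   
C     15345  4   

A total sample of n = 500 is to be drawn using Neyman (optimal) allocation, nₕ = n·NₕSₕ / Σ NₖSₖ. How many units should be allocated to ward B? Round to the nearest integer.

A: NₕSₕ = 21281·3 = 63843
B: NₕSₕ = 16382·2 = 32764
C: NₕSₕ = 15345·4 = 61380
Σ NₕSₕ = 157987.
n_B = 500·32764/157987 = 103.692... → 104.

104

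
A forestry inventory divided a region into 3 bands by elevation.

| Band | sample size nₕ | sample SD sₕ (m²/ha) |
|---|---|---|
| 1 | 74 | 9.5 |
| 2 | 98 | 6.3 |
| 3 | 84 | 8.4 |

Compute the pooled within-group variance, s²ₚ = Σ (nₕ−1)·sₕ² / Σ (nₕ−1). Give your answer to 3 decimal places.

Degrees of freedom: 73 + 97 + 83 = 253.
Σ(nₕ−1)sₕ² = 73·90.25 + 97·39.69 + 83·70.56 = 16294.66.
s²ₚ = 16294.66 / 253 = 64.40577... → 64.406.

64.406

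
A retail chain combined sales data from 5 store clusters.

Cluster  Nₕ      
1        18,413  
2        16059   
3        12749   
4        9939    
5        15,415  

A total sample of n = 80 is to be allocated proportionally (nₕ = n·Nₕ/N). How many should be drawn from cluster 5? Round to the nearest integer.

17

Share of cluster 5 = 15415/72575 = 0.21240.
Allocate 80 × 0.21240 = 16.992... → 17.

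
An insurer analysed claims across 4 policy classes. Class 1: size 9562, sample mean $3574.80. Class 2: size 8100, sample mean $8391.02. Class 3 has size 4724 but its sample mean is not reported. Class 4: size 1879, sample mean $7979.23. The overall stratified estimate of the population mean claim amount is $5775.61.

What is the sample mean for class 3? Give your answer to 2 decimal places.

Σ Nₕx̄ₕ = N·μ, so 4724·x̄_3 = 24265·5775.61 − (9562·3574.80 + 8100·8391.02 + 1879·7979.23).
= 140145176.65 − 117142472.77 = 23002703.88.
x̄_3 = 23002703.88 / 4724 = 4869.3277... → 4869.33.

4869.33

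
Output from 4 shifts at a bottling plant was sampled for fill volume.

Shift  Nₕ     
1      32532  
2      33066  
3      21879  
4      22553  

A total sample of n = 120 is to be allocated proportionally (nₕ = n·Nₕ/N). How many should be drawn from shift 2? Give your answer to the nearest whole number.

36

N = 32532 + 33066 + 21879 + 22553 = 110030.
n_2 = 120·33066/110030 = 36.062... → 36.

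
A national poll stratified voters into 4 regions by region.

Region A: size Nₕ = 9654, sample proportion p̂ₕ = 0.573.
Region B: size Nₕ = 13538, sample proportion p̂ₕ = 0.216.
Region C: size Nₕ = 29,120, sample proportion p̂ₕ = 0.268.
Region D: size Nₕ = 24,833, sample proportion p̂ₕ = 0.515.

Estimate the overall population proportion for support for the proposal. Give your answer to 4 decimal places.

0.3766

N = 9654 + 13538 + 29120 + 24833 = 77145.
Overall proportion = Σ (Nₕ/N)·p̂ₕ.
Σ Nₕp̂ₕ = 5531.742 + 2924.208 + 7804.16 + 12788.995 = 29049.105.
29049.105 / 77145 = 0.376552... → 0.3766.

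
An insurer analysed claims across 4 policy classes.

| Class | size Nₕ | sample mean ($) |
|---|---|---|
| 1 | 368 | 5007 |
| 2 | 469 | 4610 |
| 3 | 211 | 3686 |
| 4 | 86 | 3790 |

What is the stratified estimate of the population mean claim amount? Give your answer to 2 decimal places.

4504.72

N = 368 + 469 + 211 + 86 = 1134.
Weight each subgroup mean by Nₕ/N and sum.
Σ Nₕx̄ₕ = 368·5007 + 469·4610 + 211·3686 + 86·3790 = 1842576 + 2162090 + 777746 + 325940 = 5108352.
Divide by N: 5108352 / 1134 = 4504.7196... → 4504.72.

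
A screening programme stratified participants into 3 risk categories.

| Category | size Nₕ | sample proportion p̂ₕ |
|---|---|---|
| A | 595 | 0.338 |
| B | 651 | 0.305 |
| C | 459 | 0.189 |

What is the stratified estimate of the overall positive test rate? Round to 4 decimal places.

0.2853

N = 595 + 651 + 459 = 1705.
Overall proportion = Σ (Nₕ/N)·p̂ₕ.
Σ Nₕp̂ₕ = 201.11 + 198.555 + 86.751 = 486.416.
486.416 / 1705 = 0.285288... → 0.2853.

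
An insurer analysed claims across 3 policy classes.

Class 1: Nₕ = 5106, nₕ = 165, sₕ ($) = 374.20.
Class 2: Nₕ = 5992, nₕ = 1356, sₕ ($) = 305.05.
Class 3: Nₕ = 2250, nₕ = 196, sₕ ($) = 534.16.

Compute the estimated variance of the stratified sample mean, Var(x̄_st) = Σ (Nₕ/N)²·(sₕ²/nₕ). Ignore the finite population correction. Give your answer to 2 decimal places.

N = 13348. Term for each stratum: Wₕ²sₕ²/nₕ.
Var(x̄_st) = 124.18034 + 13.82909 + 41.36369 = 179.37312 → 179.37.

179.37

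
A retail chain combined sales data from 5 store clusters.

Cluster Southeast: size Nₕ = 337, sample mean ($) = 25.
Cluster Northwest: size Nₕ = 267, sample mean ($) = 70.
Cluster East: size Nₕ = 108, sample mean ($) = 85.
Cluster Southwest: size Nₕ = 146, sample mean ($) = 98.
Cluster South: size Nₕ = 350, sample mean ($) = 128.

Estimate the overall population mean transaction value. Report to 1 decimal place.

N = 1208; weights Wₕ = Nₕ/N = (0.2790, 0.2210, 0.0894, 0.1209, 0.2897).
x̄_st = Σ Wₕ·x̄ₕ = 0.2790·25 + 0.2210·70 + 0.0894·85 + 0.1209·98 + 0.2897·128 ≈ 78.976...
→ 79.0.

79.0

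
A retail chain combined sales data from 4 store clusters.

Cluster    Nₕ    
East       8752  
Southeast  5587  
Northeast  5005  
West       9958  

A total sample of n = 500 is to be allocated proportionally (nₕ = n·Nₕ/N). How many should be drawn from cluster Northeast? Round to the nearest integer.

N = 8752 + 5587 + 5005 + 9958 = 29302.
n_Northeast = 500·5005/29302 = 85.404... → 85.

85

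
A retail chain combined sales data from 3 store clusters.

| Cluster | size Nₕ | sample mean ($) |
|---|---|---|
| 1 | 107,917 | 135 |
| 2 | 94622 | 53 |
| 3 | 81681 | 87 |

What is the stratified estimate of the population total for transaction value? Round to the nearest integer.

26690008

Estimate total by summing Nₕ·x̄ₕ over strata.
107917·135 + 94622·53 + 81681·87 = 14568795 + 5014966 + 7106247 = 26690008.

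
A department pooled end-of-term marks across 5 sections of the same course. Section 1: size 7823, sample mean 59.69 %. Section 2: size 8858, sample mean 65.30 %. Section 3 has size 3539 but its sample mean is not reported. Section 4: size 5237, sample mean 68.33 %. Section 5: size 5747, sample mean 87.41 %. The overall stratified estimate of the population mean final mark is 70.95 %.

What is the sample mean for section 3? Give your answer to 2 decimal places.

N = 7823 + 8858 + 3539 + 5237 + 5747 = 31204.
Overall total = μ·N = 70.95·31204 = 2213923.8.
Subtract the known strata: 7823·59.69 + 8858·65.30 + 5237·68.33 + 5747·87.41 = 1905571.75.
Remaining total for section 3: 2213923.8 − 1905571.75 = 308352.05.
Divide by its size: 308352.05 / 3539 = 87.1297... → 87.13.

87.13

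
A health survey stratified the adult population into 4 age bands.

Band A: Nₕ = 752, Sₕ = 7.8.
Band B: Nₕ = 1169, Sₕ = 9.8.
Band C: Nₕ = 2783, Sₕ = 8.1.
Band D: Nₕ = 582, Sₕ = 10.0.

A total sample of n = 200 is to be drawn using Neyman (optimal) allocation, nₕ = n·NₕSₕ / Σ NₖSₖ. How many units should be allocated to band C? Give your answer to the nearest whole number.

99

Σ NₕSₕ = 752·7.8 + 1169·9.8 + 2783·8.1 + 582·10.0 = 45684.1.
Share for C: 22542.3/45684.1 = 0.49344.
n_C = 200 × 0.49344 = 98.688... → 99.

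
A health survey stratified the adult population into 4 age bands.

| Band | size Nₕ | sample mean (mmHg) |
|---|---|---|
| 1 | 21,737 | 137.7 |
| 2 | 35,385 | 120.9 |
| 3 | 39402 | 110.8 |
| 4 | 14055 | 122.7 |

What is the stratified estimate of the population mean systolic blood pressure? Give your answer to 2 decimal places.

120.83

x̄_st = (Σ Nₕx̄ₕ) / (Σ Nₕ) = (21737·137.7 + 35385·120.9 + 39402·110.8 + 14055·122.7) / 110579
= 13361521.5 / 110579 = 120.8324... → 120.83.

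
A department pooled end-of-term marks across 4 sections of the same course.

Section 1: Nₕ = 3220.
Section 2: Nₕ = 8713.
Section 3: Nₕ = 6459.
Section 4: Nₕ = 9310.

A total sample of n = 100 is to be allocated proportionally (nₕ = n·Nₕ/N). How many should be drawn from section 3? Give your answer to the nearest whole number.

N = 3220 + 8713 + 6459 + 9310 = 27702.
n_3 = 100·6459/27702 = 23.316... → 23.

23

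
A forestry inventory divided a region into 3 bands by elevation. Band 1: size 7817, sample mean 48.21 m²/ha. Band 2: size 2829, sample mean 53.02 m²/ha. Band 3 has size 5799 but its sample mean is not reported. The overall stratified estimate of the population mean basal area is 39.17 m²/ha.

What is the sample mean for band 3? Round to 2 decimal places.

N = 7817 + 2829 + 5799 = 16445.
Overall total = μ·N = 39.17·16445 = 644150.65.
Subtract the known strata: 7817·48.21 + 2829·53.02 = 526851.15.
Remaining total for band 3: 644150.65 − 526851.15 = 117299.5.
Divide by its size: 117299.5 / 5799 = 20.2275... → 20.23.

20.23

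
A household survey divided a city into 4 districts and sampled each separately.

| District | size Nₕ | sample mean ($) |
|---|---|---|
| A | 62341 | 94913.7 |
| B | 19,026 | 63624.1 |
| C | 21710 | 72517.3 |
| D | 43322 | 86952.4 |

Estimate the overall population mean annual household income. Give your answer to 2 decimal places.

85170.18

N = 146399; weights Wₕ = Nₕ/N = (0.4258, 0.1300, 0.1483, 0.2959).
x̄_st = Σ Wₕ·x̄ₕ = 0.4258·94913.7 + 0.1300·63624.1 + 0.1483·72517.3 + 0.2959·86952.4 ≈ 85170.1825...
→ 85170.18.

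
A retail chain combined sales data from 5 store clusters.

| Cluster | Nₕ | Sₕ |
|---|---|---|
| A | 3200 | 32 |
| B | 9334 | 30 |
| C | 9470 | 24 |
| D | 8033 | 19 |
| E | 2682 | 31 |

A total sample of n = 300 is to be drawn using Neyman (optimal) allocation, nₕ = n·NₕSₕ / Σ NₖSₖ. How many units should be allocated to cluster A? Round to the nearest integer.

Σ NₕSₕ = 3200·32 + 9334·30 + 9470·24 + 8033·19 + 2682·31 = 845469.
Share for A: 102400/845469 = 0.12112.
n_A = 300 × 0.12112 = 36.335... → 36.

36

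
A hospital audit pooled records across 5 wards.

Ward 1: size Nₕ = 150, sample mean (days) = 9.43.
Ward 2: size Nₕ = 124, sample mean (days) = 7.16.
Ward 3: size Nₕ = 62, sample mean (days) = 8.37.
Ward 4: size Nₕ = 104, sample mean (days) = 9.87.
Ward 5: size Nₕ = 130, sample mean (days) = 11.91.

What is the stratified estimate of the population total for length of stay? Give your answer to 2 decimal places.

Population total = Σ Nₕ·x̄ₕ (each stratum's size times its mean).
150·9.43 + 124·7.16 + 62·8.37 + 104·9.87 + 130·11.91 = 1414.5 + 887.84 + 518.94 + 1026.48 + 1548.3 = 5396.06.

5396.06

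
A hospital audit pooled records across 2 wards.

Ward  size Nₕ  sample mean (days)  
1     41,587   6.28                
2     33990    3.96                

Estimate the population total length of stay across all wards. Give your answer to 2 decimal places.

1: 41587·6.28 = 261166.36
2: 33990·3.96 = 134600.4
τ̂ = Σ Nₕx̄ₕ = 395766.76.

395766.76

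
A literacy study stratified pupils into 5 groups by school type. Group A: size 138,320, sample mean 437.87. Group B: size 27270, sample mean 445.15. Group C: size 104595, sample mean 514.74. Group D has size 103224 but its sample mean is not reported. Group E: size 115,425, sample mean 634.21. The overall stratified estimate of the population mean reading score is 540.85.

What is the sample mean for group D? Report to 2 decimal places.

626.19

Σ Nₕx̄ₕ = N·μ, so 103224·x̄_D = 488834·540.85 − (138320·437.87 + 27270·445.15 + 104595·514.74 + 115425·634.21).
= 264385868.9 − 199748338.45 = 64637530.45.
x̄_D = 64637530.45 / 103224 = 626.1870... → 626.19.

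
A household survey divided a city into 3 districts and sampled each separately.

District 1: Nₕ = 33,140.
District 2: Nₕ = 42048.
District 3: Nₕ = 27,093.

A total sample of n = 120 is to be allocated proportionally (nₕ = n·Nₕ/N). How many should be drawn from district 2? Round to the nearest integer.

N = 33140 + 42048 + 27093 = 102281.
n_2 = 120·42048/102281 = 49.332... → 49.

49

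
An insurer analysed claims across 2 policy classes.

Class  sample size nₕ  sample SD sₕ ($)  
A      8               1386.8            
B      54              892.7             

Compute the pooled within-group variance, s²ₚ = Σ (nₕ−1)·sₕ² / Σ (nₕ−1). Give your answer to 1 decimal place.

928315.1

A: (8−1)·1386.8² = 7·1923214.24 = 13462499.68
B: (54−1)·892.7² = 53·796913.29 = 42236404.37
Numerator = 55698904.05; denominator = Σ(nₕ−1) = 60.
s²ₚ = 55698904.05/60 = 928315.068... → 928315.1.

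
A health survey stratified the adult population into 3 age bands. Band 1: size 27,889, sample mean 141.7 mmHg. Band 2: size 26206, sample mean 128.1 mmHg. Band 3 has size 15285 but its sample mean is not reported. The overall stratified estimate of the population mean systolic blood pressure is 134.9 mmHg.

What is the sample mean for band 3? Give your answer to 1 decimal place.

134.2

Σ Nₕx̄ₕ = N·μ, so 15285·x̄_3 = 69380·134.9 − (27889·141.7 + 26206·128.1).
= 9359362 − 7308859.9 = 2050502.1.
x̄_3 = 2050502.1 / 15285 = 134.151... → 134.2.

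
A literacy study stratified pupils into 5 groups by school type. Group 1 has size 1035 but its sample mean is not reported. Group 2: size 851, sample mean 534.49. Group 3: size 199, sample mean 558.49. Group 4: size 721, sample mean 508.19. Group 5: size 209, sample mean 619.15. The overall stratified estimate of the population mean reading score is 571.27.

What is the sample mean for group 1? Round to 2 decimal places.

Σ Nₕx̄ₕ = N·μ, so 1035·x̄_1 = 3015·571.27 − (851·534.49 + 199·558.49 + 721·508.19 + 209·619.15).
= 1722379.05 − 1061797.84 = 660581.21.
x̄_1 = 660581.21 / 1035 = 638.2427... → 638.24.

638.24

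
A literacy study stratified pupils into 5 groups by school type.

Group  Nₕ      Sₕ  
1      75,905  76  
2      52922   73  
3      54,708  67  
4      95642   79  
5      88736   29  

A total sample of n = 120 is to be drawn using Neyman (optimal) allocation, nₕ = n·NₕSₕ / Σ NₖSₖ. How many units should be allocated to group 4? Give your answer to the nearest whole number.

39

Σ NₕSₕ = 75905·76 + 52922·73 + 54708·67 + 95642·79 + 88736·29 = 23426584.
Share for 4: 7555718/23426584 = 0.32253.
n_4 = 120 × 0.32253 = 38.703... → 39.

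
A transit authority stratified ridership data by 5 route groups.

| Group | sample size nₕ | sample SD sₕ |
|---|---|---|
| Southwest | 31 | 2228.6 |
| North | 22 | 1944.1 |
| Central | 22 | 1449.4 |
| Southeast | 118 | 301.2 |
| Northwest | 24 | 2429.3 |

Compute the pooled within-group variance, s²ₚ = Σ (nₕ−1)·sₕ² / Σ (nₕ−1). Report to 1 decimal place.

Degrees of freedom: 30 + 21 + 21 + 117 + 23 = 212.
Σ(nₕ−1)sₕ² = 30·4966657.96 + 21·3779524.81 + 21·2100760.36 + 117·90721.44 + 23·5901498.49 = 418834601.12.
s²ₚ = 418834601.12 / 212 = 1975634.911... → 1975634.9.

1975634.9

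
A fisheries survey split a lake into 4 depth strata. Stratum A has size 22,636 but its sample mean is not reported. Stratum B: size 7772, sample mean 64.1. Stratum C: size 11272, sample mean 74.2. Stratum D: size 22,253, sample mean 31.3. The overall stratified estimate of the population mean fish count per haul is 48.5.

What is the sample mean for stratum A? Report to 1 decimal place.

Σ Nₕx̄ₕ = N·μ, so 22636·x̄_A = 63933·48.5 − (7772·64.1 + 11272·74.2 + 22253·31.3).
= 3100750.5 − 2031086.5 = 1069664.
x̄_A = 1069664 / 22636 = 47.255... → 47.3.

47.3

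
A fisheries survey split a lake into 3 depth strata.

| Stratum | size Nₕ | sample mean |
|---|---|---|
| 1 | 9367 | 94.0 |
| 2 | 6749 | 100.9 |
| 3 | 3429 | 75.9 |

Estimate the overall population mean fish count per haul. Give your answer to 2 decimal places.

N = 19545; weights Wₕ = Nₕ/N = (0.4793, 0.3453, 0.1754).
x̄_st = Σ Wₕ·x̄ₕ = 0.4793·94.0 + 0.3453·100.9 + 0.1754·75.9 ≈ 93.2071...
→ 93.21.

93.21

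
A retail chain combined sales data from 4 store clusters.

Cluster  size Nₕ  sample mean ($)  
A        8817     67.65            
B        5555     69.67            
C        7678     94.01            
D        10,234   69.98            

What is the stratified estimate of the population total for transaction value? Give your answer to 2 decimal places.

2421471.00

A: 8817·67.65 = 596470.05
B: 5555·69.67 = 387016.85
C: 7678·94.01 = 721808.78
D: 10234·69.98 = 716175.32
τ̂ = Σ Nₕx̄ₕ = 2421471.00.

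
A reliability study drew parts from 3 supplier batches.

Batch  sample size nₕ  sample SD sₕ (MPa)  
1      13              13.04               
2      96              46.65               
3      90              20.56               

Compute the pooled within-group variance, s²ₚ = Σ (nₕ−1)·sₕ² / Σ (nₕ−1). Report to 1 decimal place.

1257.2

1: (13−1)·13.04² = 12·170.0416 = 2040.4992
2: (96−1)·46.65² = 95·2176.2225 = 206741.1375
3: (90−1)·20.56² = 89·422.7136 = 37621.5104
Numerator = 246403.1471; denominator = Σ(nₕ−1) = 196.
s²ₚ = 246403.1471/196 = 1257.159... → 1257.2.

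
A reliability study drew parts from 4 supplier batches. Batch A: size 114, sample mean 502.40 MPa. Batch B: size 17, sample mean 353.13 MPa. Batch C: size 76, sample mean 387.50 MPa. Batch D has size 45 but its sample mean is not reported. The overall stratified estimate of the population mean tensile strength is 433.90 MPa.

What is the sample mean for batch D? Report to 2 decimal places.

N = 114 + 17 + 76 + 45 = 252.
Overall total = μ·N = 433.90·252 = 109342.8.
Subtract the known strata: 114·502.40 + 17·353.13 + 76·387.50 = 92726.81.
Remaining total for batch D: 109342.8 − 92726.81 = 16615.99.
Divide by its size: 16615.99 / 45 = 369.2442... → 369.24.

369.24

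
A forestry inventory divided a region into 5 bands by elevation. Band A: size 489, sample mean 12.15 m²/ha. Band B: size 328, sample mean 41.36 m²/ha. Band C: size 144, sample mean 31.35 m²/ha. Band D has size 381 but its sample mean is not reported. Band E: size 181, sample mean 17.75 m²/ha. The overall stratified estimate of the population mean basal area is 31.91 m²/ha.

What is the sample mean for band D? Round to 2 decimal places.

N = 489 + 328 + 144 + 381 + 181 = 1523.
Overall total = μ·N = 31.91·1523 = 48598.93.
Subtract the known strata: 489·12.15 + 328·41.36 + 144·31.35 + 181·17.75 = 27234.58.
Remaining total for band D: 48598.93 − 27234.58 = 21364.35.
Divide by its size: 21364.35 / 381 = 56.0744... → 56.07.

56.07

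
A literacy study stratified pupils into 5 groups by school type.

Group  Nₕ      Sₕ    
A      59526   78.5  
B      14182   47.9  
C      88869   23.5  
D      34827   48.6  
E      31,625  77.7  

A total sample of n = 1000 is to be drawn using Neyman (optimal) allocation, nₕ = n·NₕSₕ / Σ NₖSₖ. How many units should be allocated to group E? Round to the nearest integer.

A: NₕSₕ = 59526·78.5 = 4672791
B: NₕSₕ = 14182·47.9 = 679317.8
C: NₕSₕ = 88869·23.5 = 2088421.5
D: NₕSₕ = 34827·48.6 = 1692592.2
E: NₕSₕ = 31625·77.7 = 2457262.5
Σ NₕSₕ = 11590385.
n_E = 1000·2457262.5/11590385 = 212.009... → 212.

212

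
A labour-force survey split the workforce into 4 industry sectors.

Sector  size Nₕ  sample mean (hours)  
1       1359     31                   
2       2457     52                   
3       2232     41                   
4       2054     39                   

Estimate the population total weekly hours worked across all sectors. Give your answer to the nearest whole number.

1: 1359·31 = 42129
2: 2457·52 = 127764
3: 2232·41 = 91512
4: 2054·39 = 80106
τ̂ = Σ Nₕx̄ₕ = 341511.

341511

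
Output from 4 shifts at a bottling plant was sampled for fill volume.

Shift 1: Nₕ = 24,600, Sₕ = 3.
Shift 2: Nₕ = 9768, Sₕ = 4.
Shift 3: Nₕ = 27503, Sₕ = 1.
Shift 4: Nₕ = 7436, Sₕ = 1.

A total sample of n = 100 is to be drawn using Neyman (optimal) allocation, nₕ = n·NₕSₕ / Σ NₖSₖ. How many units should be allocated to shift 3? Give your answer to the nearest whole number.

19

1: NₕSₕ = 24600·3 = 73800
2: NₕSₕ = 9768·4 = 39072
3: NₕSₕ = 27503·1 = 27503
4: NₕSₕ = 7436·1 = 7436
Σ NₕSₕ = 147811.
n_3 = 100·27503/147811 = 18.607... → 19.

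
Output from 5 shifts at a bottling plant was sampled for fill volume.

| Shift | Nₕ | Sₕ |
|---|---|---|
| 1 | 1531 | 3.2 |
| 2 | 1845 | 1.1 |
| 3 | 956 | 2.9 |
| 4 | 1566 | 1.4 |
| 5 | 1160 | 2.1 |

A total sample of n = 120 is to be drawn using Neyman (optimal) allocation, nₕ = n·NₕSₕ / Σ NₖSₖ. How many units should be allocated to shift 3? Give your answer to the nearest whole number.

1: NₕSₕ = 1531·3.2 = 4899.2
2: NₕSₕ = 1845·1.1 = 2029.5
3: NₕSₕ = 956·2.9 = 2772.4
4: NₕSₕ = 1566·1.4 = 2192.4
5: NₕSₕ = 1160·2.1 = 2436
Σ NₕSₕ = 14329.5.
n_3 = 120·2772.4/14329.5 = 23.217... → 23.

23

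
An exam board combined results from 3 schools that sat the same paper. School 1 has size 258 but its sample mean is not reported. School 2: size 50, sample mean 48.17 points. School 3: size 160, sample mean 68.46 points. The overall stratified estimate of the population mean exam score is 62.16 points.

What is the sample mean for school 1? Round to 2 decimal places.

60.96

Σ Nₕx̄ₕ = N·μ, so 258·x̄_1 = 468·62.16 − (50·48.17 + 160·68.46).
= 29090.88 − 13362.1 = 15728.78.
x̄_1 = 15728.78 / 258 = 60.9643... → 60.96.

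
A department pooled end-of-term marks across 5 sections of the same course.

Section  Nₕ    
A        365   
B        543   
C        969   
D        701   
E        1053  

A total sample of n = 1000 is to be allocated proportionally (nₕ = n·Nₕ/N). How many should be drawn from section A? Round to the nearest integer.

101

Share of section A = 365/3631 = 0.10052.
Allocate 1000 × 0.10052 = 100.523... → 101.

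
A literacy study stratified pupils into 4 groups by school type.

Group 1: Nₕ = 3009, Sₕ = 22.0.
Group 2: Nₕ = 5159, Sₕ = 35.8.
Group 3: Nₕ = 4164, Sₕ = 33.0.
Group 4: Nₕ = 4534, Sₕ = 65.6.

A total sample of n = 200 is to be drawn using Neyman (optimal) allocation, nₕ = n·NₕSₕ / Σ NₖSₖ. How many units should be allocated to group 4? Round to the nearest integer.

87

Σ NₕSₕ = 3009·22.0 + 5159·35.8 + 4164·33.0 + 4534·65.6 = 685732.6.
Share for 4: 297430.4/685732.6 = 0.43374.
n_4 = 200 × 0.43374 = 86.748... → 87.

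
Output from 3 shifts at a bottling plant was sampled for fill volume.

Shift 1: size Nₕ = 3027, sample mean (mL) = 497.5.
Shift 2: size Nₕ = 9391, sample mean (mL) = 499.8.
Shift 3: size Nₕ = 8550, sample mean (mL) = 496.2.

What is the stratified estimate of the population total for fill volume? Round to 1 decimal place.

10442064.3

1: 3027·497.5 = 1505932.5
2: 9391·499.8 = 4693621.8
3: 8550·496.2 = 4242510
τ̂ = Σ Nₕx̄ₕ = 10442064.3.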